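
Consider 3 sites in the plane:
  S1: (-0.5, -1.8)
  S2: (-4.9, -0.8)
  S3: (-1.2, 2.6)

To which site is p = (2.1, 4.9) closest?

Since √ is increasing, it suffices to compare squared distances:
|pS1|² = (2.1−(-0.5))² + (4.9−(-1.8))² = 6.76 + 44.89 = 51.65
|pS2|² = (2.1−(-4.9))² + (4.9−(-0.8))² = 49 + 32.49 = 81.49
|pS3|² = (2.1−(-1.2))² + (4.9−2.6)² = 10.89 + 5.29 = 16.18
Minimum is at S3.

S3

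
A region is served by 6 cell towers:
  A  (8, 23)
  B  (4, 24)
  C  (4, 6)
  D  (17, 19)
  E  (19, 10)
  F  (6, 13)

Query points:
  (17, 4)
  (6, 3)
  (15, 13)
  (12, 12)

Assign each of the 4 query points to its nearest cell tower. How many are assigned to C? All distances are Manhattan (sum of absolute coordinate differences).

1

(17, 4) — d to each: A:28, B:33, C:15, D:15, E:8, F:20 → nearest is E
(6, 3) — d to each: A:22, B:23, C:5, D:27, E:20, F:10 → nearest is C
(15, 13) — d to each: A:17, B:22, C:18, D:8, E:7, F:9 → nearest is E
(12, 12) — d to each: A:15, B:20, C:14, D:12, E:9, F:7 → nearest is F
1 of the 4 points has C as nearest.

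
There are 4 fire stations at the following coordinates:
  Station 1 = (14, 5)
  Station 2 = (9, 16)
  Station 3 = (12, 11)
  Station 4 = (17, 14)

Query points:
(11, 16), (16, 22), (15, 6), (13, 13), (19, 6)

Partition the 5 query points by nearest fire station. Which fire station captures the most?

(11, 16) — d² to each: Station 1:130, Station 2:4, Station 3:26, Station 4:40 → nearest is Station 2
(16, 22) — d² to each: Station 1:293, Station 2:85, Station 3:137, Station 4:65 → nearest is Station 4
(15, 6) — d² to each: Station 1:2, Station 2:136, Station 3:34, Station 4:68 → nearest is Station 1
(13, 13) — d² to each: Station 1:65, Station 2:25, Station 3:5, Station 4:17 → nearest is Station 3
(19, 6) — d² to each: Station 1:26, Station 2:200, Station 3:74, Station 4:68 → nearest is Station 1
Tally — Station 1:2, Station 2:1, Station 3:1, Station 4:1. Station 1 captures the most (2).

Station 1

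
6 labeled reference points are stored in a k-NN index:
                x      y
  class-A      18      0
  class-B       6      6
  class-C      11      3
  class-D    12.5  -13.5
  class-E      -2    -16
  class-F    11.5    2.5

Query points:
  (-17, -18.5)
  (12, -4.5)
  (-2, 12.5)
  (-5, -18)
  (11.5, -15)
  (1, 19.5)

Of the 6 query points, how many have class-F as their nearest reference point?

1

(-17, -18.5) — d² to each: class-A:1567.25, class-B:1129.25, class-C:1246.25, class-D:895.25, class-E:231.25, class-F:1253.25 → nearest is class-E
(12, -4.5) — d² to each: class-A:56.25, class-B:146.25, class-C:57.25, class-D:81.25, class-E:328.25, class-F:49.25 → nearest is class-F
(-2, 12.5) — d² to each: class-A:556.25, class-B:106.25, class-C:259.25, class-D:886.25, class-E:812.25, class-F:282.25 → nearest is class-B
(-5, -18) — d² to each: class-A:853, class-B:697, class-C:697, class-D:326.5, class-E:13, class-F:692.5 → nearest is class-E
(11.5, -15) — d² to each: class-A:267.25, class-B:471.25, class-C:324.25, class-D:3.25, class-E:183.25, class-F:306.25 → nearest is class-D
(1, 19.5) — d² to each: class-A:669.25, class-B:207.25, class-C:372.25, class-D:1221.25, class-E:1269.25, class-F:399.25 → nearest is class-B
1 of the 6 points has class-F as nearest.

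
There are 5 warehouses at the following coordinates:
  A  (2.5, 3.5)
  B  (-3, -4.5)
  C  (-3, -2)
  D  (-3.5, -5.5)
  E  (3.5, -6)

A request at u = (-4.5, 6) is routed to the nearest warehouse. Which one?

Squared Euclidean distances:
|uA|² = (-4.5−2.5)² + (6−3.5)² = 49 + 6.25 = 55.25
|uB|² = (-4.5−(-3))² + (6−(-4.5))² = 2.25 + 110.25 = 112.5
|uC|² = (-4.5−(-3))² + (6−(-2))² = 2.25 + 64 = 66.25
|uD|² = (-4.5−(-3.5))² + (6−(-5.5))² = 1 + 132.25 = 133.25
|uE|² = (-4.5−3.5)² + (6−(-6))² = 64 + 144 = 208
The smallest is to A, so u lies in the Voronoi region of A.

A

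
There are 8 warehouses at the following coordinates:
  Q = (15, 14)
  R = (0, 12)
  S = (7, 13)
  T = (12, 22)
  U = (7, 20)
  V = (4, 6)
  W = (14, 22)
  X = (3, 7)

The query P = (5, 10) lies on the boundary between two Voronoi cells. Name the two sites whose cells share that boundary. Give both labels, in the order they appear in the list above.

Squared distances from P to each site:
|PQ|² = (5−15)² + (10−14)² = 100 + 16 = 116
|PR|² = (5−0)² + (10−12)² = 25 + 4 = 29
|PS|² = (5−7)² + (10−13)² = 4 + 9 = 13
|PT|² = (5−12)² + (10−22)² = 49 + 144 = 193
|PU|² = (5−7)² + (10−20)² = 4 + 100 = 104
|PV|² = (5−4)² + (10−6)² = 1 + 16 = 17
|PW|² = (5−14)² + (10−22)² = 81 + 144 = 225
|PX|² = (5−3)² + (10−7)² = 4 + 9 = 13
P is equidistant from S and X (both at squared distance 13), and every other site is strictly farther — so P lies on the S–X Voronoi edge.

S and X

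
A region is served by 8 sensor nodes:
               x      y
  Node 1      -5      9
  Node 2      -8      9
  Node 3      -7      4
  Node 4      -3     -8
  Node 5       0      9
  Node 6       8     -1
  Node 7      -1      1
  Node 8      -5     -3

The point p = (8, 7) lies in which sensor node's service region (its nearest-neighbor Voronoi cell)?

Compare squared distances (the ordering matches that of the actual distances):
d²(p, Node 1) = 169 + 4 = 173
d²(p, Node 2) = 256 + 4 = 260
d²(p, Node 3) = 225 + 9 = 234
d²(p, Node 4) = 121 + 225 = 346
d²(p, Node 5) = 64 + 4 = 68
d²(p, Node 6) = 0 + 64 = 64
d²(p, Node 7) = 81 + 36 = 117
d²(p, Node 8) = 169 + 100 = 269
Node 6 is nearest.

Node 6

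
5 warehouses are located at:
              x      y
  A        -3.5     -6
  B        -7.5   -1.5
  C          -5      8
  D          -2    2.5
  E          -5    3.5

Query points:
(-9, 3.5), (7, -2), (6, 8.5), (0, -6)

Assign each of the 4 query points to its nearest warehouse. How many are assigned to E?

1

(-9, 3.5) — d² to each: A:120.5, B:27.25, C:36.25, D:50, E:16 → nearest is E
(7, -2) — d² to each: A:126.25, B:210.5, C:244, D:101.25, E:174.25 → nearest is D
(6, 8.5) — d² to each: A:300.5, B:282.25, C:121.25, D:100, E:146 → nearest is D
(0, -6) — d² to each: A:12.25, B:76.5, C:221, D:76.25, E:115.25 → nearest is A
1 of the 4 points has E as nearest.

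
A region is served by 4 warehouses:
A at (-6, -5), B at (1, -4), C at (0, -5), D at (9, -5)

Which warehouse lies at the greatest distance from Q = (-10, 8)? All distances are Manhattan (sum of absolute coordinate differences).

D

d(Q,A) = 4 + 13 = 17
d(Q,B) = 11 + 12 = 23
d(Q,C) = 10 + 13 = 23
d(Q,D) = 19 + 13 = 32
The largest is to D.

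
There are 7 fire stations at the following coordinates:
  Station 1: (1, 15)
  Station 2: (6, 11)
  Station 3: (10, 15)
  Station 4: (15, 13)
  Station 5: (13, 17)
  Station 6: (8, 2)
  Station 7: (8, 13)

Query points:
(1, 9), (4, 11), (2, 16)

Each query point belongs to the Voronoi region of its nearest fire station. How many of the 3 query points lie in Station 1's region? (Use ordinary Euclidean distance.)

(1, 9) — d² to each: Station 1:36, Station 2:29, Station 3:117, Station 4:212, Station 5:208, Station 6:98, Station 7:65 → nearest is Station 2
(4, 11) — d² to each: Station 1:25, Station 2:4, Station 3:52, Station 4:125, Station 5:117, Station 6:97, Station 7:20 → nearest is Station 2
(2, 16) — d² to each: Station 1:2, Station 2:41, Station 3:65, Station 4:178, Station 5:122, Station 6:232, Station 7:45 → nearest is Station 1
1 of the 3 points has Station 1 as nearest.

1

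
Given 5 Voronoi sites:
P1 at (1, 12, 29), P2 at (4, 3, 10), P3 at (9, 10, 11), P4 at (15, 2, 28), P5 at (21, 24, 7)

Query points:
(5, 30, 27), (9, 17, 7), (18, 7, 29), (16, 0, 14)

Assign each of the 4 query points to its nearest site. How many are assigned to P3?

2

(5, 30, 27) — d² to each: P1:344, P2:1019, P3:672, P4:885, P5:692 → nearest is P1
(9, 17, 7) — d² to each: P1:573, P2:230, P3:65, P4:702, P5:193 → nearest is P3
(18, 7, 29) — d² to each: P1:314, P2:573, P3:414, P4:35, P5:782 → nearest is P4
(16, 0, 14) — d² to each: P1:594, P2:169, P3:158, P4:201, P5:650 → nearest is P3
2 of the 4 points have P3 as nearest.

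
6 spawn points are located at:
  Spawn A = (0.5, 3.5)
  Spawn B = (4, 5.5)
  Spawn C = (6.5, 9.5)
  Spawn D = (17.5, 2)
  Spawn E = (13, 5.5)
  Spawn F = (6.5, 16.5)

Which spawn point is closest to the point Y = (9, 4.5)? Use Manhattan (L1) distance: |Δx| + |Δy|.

Spawn E

d(Y, Spawn A) = |9−0.5| + |4.5−3.5| = 8.5 + 1 = 9.5
d(Y, Spawn B) = |9−4| + |4.5−5.5| = 5 + 1 = 6
d(Y, Spawn C) = |9−6.5| + |4.5−9.5| = 2.5 + 5 = 7.5
d(Y, Spawn D) = |9−17.5| + |4.5−2| = 8.5 + 2.5 = 11
d(Y, Spawn E) = |9−13| + |4.5−5.5| = 4 + 1 = 5
d(Y, Spawn F) = |9−6.5| + |4.5−16.5| = 2.5 + 12 = 14.5
The smallest is to Spawn E, so Y lies in the Voronoi region of Spawn E.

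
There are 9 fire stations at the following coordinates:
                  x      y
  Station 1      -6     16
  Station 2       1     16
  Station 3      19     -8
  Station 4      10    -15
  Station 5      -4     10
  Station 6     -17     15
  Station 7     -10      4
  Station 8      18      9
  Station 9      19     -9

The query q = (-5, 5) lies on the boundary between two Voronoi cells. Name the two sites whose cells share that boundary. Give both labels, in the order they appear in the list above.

Squared distances from q to each site:
d²(q, Station 1) = 1 + 121 = 122
d²(q, Station 2) = 36 + 121 = 157
d²(q, Station 3) = 576 + 169 = 745
d²(q, Station 4) = 225 + 400 = 625
d²(q, Station 5) = 1 + 25 = 26
d²(q, Station 6) = 144 + 100 = 244
d²(q, Station 7) = 25 + 1 = 26
d²(q, Station 8) = 529 + 16 = 545
d²(q, Station 9) = 576 + 196 = 772
q is equidistant from Station 5 and Station 7 (both at squared distance 26), and every other site is strictly farther — so q lies on the Station 5–Station 7 Voronoi edge.

Station 5 and Station 7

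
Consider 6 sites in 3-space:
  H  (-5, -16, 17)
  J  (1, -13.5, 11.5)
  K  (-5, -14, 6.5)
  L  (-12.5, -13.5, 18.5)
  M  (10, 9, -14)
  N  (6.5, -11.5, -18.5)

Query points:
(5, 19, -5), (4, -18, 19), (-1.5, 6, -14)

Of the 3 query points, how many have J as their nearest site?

1

(5, 19, -5) — d² to each: H:1809, J:1344.5, K:1321.25, L:1914.75, M:206, N:1114.75 → nearest is M
(4, -18, 19) — d² to each: H:89, J:85.5, K:253.25, L:292.75, M:1854, N:1454.75 → nearest is J
(-1.5, 6, -14) — d² to each: H:1457.25, J:1036.75, K:832.5, L:1557.5, M:141.25, N:390.5 → nearest is M
1 of the 3 points has J as nearest.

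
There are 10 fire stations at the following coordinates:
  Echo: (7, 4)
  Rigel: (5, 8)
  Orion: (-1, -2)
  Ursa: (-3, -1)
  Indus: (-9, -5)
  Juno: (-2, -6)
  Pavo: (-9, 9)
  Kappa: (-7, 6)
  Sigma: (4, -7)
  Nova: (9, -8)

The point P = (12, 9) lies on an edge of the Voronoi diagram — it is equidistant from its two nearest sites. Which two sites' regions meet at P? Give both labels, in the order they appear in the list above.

Squared distances from P to each site:
d²(P, Echo) = (12−7)² + (9−4)² = 25 + 25 = 50
d²(P, Rigel) = (12−5)² + (9−8)² = 49 + 1 = 50
d²(P, Orion) = (12−(-1))² + (9−(-2))² = 169 + 121 = 290
d²(P, Ursa) = (12−(-3))² + (9−(-1))² = 225 + 100 = 325
d²(P, Indus) = (12−(-9))² + (9−(-5))² = 441 + 196 = 637
d²(P, Juno) = (12−(-2))² + (9−(-6))² = 196 + 225 = 421
d²(P, Pavo) = (12−(-9))² + (9−9)² = 441 + 0 = 441
d²(P, Kappa) = (12−(-7))² + (9−6)² = 361 + 9 = 370
d²(P, Sigma) = (12−4)² + (9−(-7))² = 64 + 256 = 320
d²(P, Nova) = (12−9)² + (9−(-8))² = 9 + 289 = 298
P is equidistant from Echo and Rigel (both at squared distance 50), and every other site is strictly farther — so P lies on the Echo–Rigel Voronoi edge.

Echo and Rigel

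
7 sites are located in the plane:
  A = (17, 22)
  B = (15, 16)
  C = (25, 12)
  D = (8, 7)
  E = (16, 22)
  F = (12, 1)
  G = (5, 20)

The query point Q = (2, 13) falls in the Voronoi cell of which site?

G

Since √ is increasing, it suffices to compare squared distances:
|QA|² = (2−17)² + (13−22)² = 225 + 81 = 306
|QB|² = (2−15)² + (13−16)² = 169 + 9 = 178
|QC|² = (2−25)² + (13−12)² = 529 + 1 = 530
|QD|² = (2−8)² + (13−7)² = 36 + 36 = 72
|QE|² = (2−16)² + (13−22)² = 196 + 81 = 277
|QF|² = (2−12)² + (13−1)² = 100 + 144 = 244
|QG|² = (2−5)² + (13−20)² = 9 + 49 = 58
Minimum is at G.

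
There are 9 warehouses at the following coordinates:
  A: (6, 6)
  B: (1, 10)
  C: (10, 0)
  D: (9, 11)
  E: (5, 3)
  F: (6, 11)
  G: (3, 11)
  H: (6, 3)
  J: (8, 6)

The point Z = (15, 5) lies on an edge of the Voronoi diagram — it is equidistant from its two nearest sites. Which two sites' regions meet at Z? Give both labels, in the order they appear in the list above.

Squared distances from Z to each site:
|ZA|² = (15−6)² + (5−6)² = 81 + 1 = 82
|ZB|² = (15−1)² + (5−10)² = 196 + 25 = 221
|ZC|² = (15−10)² + (5−0)² = 25 + 25 = 50
|ZD|² = (15−9)² + (5−11)² = 36 + 36 = 72
|ZE|² = (15−5)² + (5−3)² = 100 + 4 = 104
|ZF|² = (15−6)² + (5−11)² = 81 + 36 = 117
|ZG|² = (15−3)² + (5−11)² = 144 + 36 = 180
|ZH|² = (15−6)² + (5−3)² = 81 + 4 = 85
|ZJ|² = (15−8)² + (5−6)² = 49 + 1 = 50
Z is equidistant from C and J (both at squared distance 50), and every other site is strictly farther — so Z lies on the C–J Voronoi edge.

C and J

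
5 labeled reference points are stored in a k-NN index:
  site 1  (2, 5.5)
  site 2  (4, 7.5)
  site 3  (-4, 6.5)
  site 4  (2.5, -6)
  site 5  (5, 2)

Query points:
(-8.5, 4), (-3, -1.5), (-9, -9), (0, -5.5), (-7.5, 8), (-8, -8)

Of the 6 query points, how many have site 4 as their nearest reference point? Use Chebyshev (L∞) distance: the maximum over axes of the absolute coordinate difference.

(-8.5, 4) — d to each: site 1:10.5, site 2:12.5, site 3:4.5, site 4:11, site 5:13.5 → nearest is site 3
(-3, -1.5) — d to each: site 1:7, site 2:9, site 3:8, site 4:5.5, site 5:8 → nearest is site 4
(-9, -9) — d to each: site 1:14.5, site 2:16.5, site 3:15.5, site 4:11.5, site 5:14 → nearest is site 4
(0, -5.5) — d to each: site 1:11, site 2:13, site 3:12, site 4:2.5, site 5:7.5 → nearest is site 4
(-7.5, 8) — d to each: site 1:9.5, site 2:11.5, site 3:3.5, site 4:14, site 5:12.5 → nearest is site 3
(-8, -8) — d to each: site 1:13.5, site 2:15.5, site 3:14.5, site 4:10.5, site 5:13 → nearest is site 4
4 of the 6 points have site 4 as nearest.

4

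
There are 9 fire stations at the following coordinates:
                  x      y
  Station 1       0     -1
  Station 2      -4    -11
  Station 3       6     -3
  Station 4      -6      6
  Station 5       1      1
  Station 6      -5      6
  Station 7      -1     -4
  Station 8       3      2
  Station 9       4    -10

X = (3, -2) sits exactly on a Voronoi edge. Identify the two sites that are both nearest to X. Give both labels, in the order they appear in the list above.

Station 1 and Station 3

Squared distances from X to each site:
d²(X, Station 1) = (3−0)² + (-2−(-1))² = 9 + 1 = 10
d²(X, Station 2) = (3−(-4))² + (-2−(-11))² = 49 + 81 = 130
d²(X, Station 3) = (3−6)² + (-2−(-3))² = 9 + 1 = 10
d²(X, Station 4) = (3−(-6))² + (-2−6)² = 81 + 64 = 145
d²(X, Station 5) = (3−1)² + (-2−1)² = 4 + 9 = 13
d²(X, Station 6) = (3−(-5))² + (-2−6)² = 64 + 64 = 128
d²(X, Station 7) = (3−(-1))² + (-2−(-4))² = 16 + 4 = 20
d²(X, Station 8) = (3−3)² + (-2−2)² = 0 + 16 = 16
d²(X, Station 9) = (3−4)² + (-2−(-10))² = 1 + 64 = 65
X is equidistant from Station 1 and Station 3 (both at squared distance 10), and every other site is strictly farther — so X lies on the Station 1–Station 3 Voronoi edge.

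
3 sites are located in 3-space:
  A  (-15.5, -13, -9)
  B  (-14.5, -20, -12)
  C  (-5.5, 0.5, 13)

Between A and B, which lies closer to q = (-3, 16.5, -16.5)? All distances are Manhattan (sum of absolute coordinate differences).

d(q,A) = |-3−(-15.5)| + |16.5−(-13)| + |-16.5−(-9)| = 12.5 + 29.5 + 7.5 = 49.5
d(q,B) = |-3−(-14.5)| + |16.5−(-20)| + |-16.5−(-12)| = 11.5 + 36.5 + 4.5 = 52.5
49.5 < 52.5, so A is closer.

A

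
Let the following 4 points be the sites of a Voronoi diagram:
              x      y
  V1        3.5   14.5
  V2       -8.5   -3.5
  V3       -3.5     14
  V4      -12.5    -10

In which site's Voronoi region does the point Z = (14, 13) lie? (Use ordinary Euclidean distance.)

Squared Euclidean distances:
|ZV1|² = (14−3.5)² + (13−14.5)² = 110.25 + 2.25 = 112.5
|ZV2|² = (14−(-8.5))² + (13−(-3.5))² = 506.25 + 272.25 = 778.5
|ZV3|² = (14−(-3.5))² + (13−14)² = 306.25 + 1 = 307.25
|ZV4|² = (14−(-12.5))² + (13−(-10))² = 702.25 + 529 = 1231.25
V1 is nearest.

V1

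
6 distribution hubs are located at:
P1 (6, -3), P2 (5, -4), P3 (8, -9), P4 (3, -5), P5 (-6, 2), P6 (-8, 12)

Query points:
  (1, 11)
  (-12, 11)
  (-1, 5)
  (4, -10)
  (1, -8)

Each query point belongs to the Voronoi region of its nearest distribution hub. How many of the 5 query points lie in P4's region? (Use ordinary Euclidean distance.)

1

(1, 11) — d² to each: P1:221, P2:241, P3:449, P4:260, P5:130, P6:82 → nearest is P6
(-12, 11) — d² to each: P1:520, P2:514, P3:800, P4:481, P5:117, P6:17 → nearest is P6
(-1, 5) — d² to each: P1:113, P2:117, P3:277, P4:116, P5:34, P6:98 → nearest is P5
(4, -10) — d² to each: P1:53, P2:37, P3:17, P4:26, P5:244, P6:628 → nearest is P3
(1, -8) — d² to each: P1:50, P2:32, P3:50, P4:13, P5:149, P6:481 → nearest is P4
1 of the 5 points has P4 as nearest.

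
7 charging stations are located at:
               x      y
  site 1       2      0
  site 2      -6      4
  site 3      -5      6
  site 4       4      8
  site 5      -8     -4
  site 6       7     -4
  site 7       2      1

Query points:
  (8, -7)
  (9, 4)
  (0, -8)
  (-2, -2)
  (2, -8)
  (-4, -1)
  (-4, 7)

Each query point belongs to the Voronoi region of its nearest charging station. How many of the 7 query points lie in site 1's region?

(8, -7) — d² to each: site 1:85, site 2:317, site 3:338, site 4:241, site 5:265, site 6:10, site 7:100 → nearest is site 6
(9, 4) — d² to each: site 1:65, site 2:225, site 3:200, site 4:41, site 5:353, site 6:68, site 7:58 → nearest is site 4
(0, -8) — d² to each: site 1:68, site 2:180, site 3:221, site 4:272, site 5:80, site 6:65, site 7:85 → nearest is site 6
(-2, -2) — d² to each: site 1:20, site 2:52, site 3:73, site 4:136, site 5:40, site 6:85, site 7:25 → nearest is site 1
(2, -8) — d² to each: site 1:64, site 2:208, site 3:245, site 4:260, site 5:116, site 6:41, site 7:81 → nearest is site 6
(-4, -1) — d² to each: site 1:37, site 2:29, site 3:50, site 4:145, site 5:25, site 6:130, site 7:40 → nearest is site 5
(-4, 7) — d² to each: site 1:85, site 2:13, site 3:2, site 4:65, site 5:137, site 6:242, site 7:72 → nearest is site 3
1 of the 7 points has site 1 as nearest.

1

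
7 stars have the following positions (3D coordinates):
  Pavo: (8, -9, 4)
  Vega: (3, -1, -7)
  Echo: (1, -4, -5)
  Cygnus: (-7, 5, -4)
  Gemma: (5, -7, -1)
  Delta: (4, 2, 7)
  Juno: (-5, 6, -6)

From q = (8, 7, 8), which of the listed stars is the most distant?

Squared Euclidean distances:
d²(q, Pavo) = (8−8)² + (7−(-9))² + (8−4)² = 0 + 256 + 16 = 272
d²(q, Vega) = (8−3)² + (7−(-1))² + (8−(-7))² = 25 + 64 + 225 = 314
d²(q, Echo) = (8−1)² + (7−(-4))² + (8−(-5))² = 49 + 121 + 169 = 339
d²(q, Cygnus) = (8−(-7))² + (7−5)² + (8−(-4))² = 225 + 4 + 144 = 373
d²(q, Gemma) = (8−5)² + (7−(-7))² + (8−(-1))² = 9 + 196 + 81 = 286
d²(q, Delta) = (8−4)² + (7−2)² + (8−7)² = 16 + 25 + 1 = 42
d²(q, Juno) = (8−(-5))² + (7−6)² + (8−(-6))² = 169 + 1 + 196 = 366
The largest is to Cygnus.

Cygnus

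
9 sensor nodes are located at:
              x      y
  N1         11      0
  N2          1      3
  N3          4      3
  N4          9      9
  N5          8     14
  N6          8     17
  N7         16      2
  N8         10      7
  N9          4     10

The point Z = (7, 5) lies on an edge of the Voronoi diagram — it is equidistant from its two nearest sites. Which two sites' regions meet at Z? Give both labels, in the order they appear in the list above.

N3 and N8

Squared distances from Z to each site:
|ZN1|² = 16 + 25 = 41
|ZN2|² = 36 + 4 = 40
|ZN3|² = 9 + 4 = 13
|ZN4|² = 4 + 16 = 20
|ZN5|² = 1 + 81 = 82
|ZN6|² = 1 + 144 = 145
|ZN7|² = 81 + 9 = 90
|ZN8|² = 9 + 4 = 13
|ZN9|² = 9 + 25 = 34
Z is equidistant from N3 and N8 (both at squared distance 13), and every other site is strictly farther — so Z lies on the N3–N8 Voronoi edge.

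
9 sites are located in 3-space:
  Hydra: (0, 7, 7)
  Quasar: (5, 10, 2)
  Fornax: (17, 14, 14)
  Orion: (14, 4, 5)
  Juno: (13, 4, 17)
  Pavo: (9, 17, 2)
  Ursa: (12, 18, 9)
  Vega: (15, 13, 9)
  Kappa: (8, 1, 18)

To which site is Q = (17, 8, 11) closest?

Compare squared distances (the ordering matches that of the actual distances):
d²(Q, Hydra) = (17−0)² + (8−7)² + (11−7)² = 289 + 1 + 16 = 306
d²(Q, Quasar) = (17−5)² + (8−10)² + (11−2)² = 144 + 4 + 81 = 229
d²(Q, Fornax) = (17−17)² + (8−14)² + (11−14)² = 0 + 36 + 9 = 45
d²(Q, Orion) = (17−14)² + (8−4)² + (11−5)² = 9 + 16 + 36 = 61
d²(Q, Juno) = (17−13)² + (8−4)² + (11−17)² = 16 + 16 + 36 = 68
d²(Q, Pavo) = (17−9)² + (8−17)² + (11−2)² = 64 + 81 + 81 = 226
d²(Q, Ursa) = (17−12)² + (8−18)² + (11−9)² = 25 + 100 + 4 = 129
d²(Q, Vega) = (17−15)² + (8−13)² + (11−9)² = 4 + 25 + 4 = 33
d²(Q, Kappa) = (17−8)² + (8−1)² + (11−18)² = 81 + 49 + 49 = 179
Minimum is at Vega.

Vega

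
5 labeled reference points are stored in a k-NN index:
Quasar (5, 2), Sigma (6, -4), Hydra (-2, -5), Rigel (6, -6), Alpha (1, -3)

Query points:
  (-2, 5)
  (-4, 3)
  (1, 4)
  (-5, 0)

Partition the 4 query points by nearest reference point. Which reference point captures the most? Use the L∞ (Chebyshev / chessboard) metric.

(-2, 5) — d to each: Quasar:7, Sigma:9, Hydra:10, Rigel:11, Alpha:8 → nearest is Quasar
(-4, 3) — d to each: Quasar:9, Sigma:10, Hydra:8, Rigel:10, Alpha:6 → nearest is Alpha
(1, 4) — d to each: Quasar:4, Sigma:8, Hydra:9, Rigel:10, Alpha:7 → nearest is Quasar
(-5, 0) — d to each: Quasar:10, Sigma:11, Hydra:5, Rigel:11, Alpha:6 → nearest is Hydra
Tally — Quasar:2, Hydra:1, Alpha:1. Quasar captures the most (2).

Quasar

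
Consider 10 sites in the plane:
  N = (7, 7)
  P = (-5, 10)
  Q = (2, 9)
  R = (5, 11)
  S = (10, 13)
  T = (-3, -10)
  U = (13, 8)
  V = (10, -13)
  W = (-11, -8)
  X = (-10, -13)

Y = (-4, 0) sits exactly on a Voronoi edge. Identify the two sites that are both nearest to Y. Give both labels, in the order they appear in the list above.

Squared distances from Y to each site:
|YN|² = (-4−7)² + (0−7)² = 121 + 49 = 170
|YP|² = (-4−(-5))² + (0−10)² = 1 + 100 = 101
|YQ|² = (-4−2)² + (0−9)² = 36 + 81 = 117
|YR|² = (-4−5)² + (0−11)² = 81 + 121 = 202
|YS|² = (-4−10)² + (0−13)² = 196 + 169 = 365
|YT|² = (-4−(-3))² + (0−(-10))² = 1 + 100 = 101
|YU|² = (-4−13)² + (0−8)² = 289 + 64 = 353
|YV|² = (-4−10)² + (0−(-13))² = 196 + 169 = 365
|YW|² = (-4−(-11))² + (0−(-8))² = 49 + 64 = 113
|YX|² = (-4−(-10))² + (0−(-13))² = 36 + 169 = 205
Y is equidistant from P and T (both at squared distance 101), and every other site is strictly farther — so Y lies on the P–T Voronoi edge.

P and T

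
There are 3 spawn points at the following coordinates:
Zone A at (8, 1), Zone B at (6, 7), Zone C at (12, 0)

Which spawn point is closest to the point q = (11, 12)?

Zone B

Since √ is increasing, it suffices to compare squared distances:
d²(q, Zone A) = (11−8)² + (12−1)² = 9 + 121 = 130
d²(q, Zone B) = (11−6)² + (12−7)² = 25 + 25 = 50
d²(q, Zone C) = (11−12)² + (12−0)² = 1 + 144 = 145
Zone B is nearest.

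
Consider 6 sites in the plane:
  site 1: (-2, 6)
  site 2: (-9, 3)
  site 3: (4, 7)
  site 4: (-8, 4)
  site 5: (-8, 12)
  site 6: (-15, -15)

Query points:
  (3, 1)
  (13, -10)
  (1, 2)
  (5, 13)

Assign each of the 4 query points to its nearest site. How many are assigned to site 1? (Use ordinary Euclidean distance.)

(3, 1) — d² to each: site 1:50, site 2:148, site 3:37, site 4:130, site 5:242, site 6:580 → nearest is site 3
(13, -10) — d² to each: site 1:481, site 2:653, site 3:370, site 4:637, site 5:925, site 6:809 → nearest is site 3
(1, 2) — d² to each: site 1:25, site 2:101, site 3:34, site 4:85, site 5:181, site 6:545 → nearest is site 1
(5, 13) — d² to each: site 1:98, site 2:296, site 3:37, site 4:250, site 5:170, site 6:1184 → nearest is site 3
1 of the 4 points has site 1 as nearest.

1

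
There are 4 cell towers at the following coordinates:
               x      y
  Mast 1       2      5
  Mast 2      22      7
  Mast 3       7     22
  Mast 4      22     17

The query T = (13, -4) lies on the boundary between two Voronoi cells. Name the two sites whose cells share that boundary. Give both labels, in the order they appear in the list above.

Squared distances from T to each site:
d²(T, Mast 1) = (13−2)² + (-4−5)² = 121 + 81 = 202
d²(T, Mast 2) = (13−22)² + (-4−7)² = 81 + 121 = 202
d²(T, Mast 3) = (13−7)² + (-4−22)² = 36 + 676 = 712
d²(T, Mast 4) = (13−22)² + (-4−17)² = 81 + 441 = 522
T is equidistant from Mast 1 and Mast 2 (both at squared distance 202), and every other site is strictly farther — so T lies on the Mast 1–Mast 2 Voronoi edge.

Mast 1 and Mast 2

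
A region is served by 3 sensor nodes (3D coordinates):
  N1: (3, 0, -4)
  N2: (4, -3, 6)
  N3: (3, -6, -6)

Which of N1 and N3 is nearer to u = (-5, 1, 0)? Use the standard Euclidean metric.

Compare squared distances:
|uN1|² = (-5−3)² + (1−0)² + (0−(-4))² = 64 + 1 + 16 = 81
|uN3|² = (-5−3)² + (1−(-6))² + (0−(-6))² = 64 + 49 + 36 = 149
81 < 149, so N1 is closer.

N1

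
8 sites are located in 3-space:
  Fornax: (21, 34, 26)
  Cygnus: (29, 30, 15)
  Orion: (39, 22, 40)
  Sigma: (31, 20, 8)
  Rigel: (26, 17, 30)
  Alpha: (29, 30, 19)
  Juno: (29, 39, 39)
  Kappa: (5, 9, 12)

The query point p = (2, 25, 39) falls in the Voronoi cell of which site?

Since √ is increasing, it suffices to compare squared distances:
d²(p, Fornax) = (2−21)² + (25−34)² + (39−26)² = 361 + 81 + 169 = 611
d²(p, Cygnus) = (2−29)² + (25−30)² + (39−15)² = 729 + 25 + 576 = 1330
d²(p, Orion) = (2−39)² + (25−22)² + (39−40)² = 1369 + 9 + 1 = 1379
d²(p, Sigma) = (2−31)² + (25−20)² + (39−8)² = 841 + 25 + 961 = 1827
d²(p, Rigel) = (2−26)² + (25−17)² + (39−30)² = 576 + 64 + 81 = 721
d²(p, Alpha) = (2−29)² + (25−30)² + (39−19)² = 729 + 25 + 400 = 1154
d²(p, Juno) = (2−29)² + (25−39)² + (39−39)² = 729 + 196 + 0 = 925
d²(p, Kappa) = (2−5)² + (25−9)² + (39−12)² = 9 + 256 + 729 = 994
Minimum is at Fornax.

Fornax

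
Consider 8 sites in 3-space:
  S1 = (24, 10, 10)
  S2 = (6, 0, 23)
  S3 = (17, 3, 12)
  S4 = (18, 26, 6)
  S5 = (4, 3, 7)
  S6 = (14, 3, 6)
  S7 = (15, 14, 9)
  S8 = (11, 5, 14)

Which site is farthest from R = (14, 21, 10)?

Since √ is increasing, it suffices to compare squared distances:
|RS1|² = (14−24)² + (21−10)² + (10−10)² = 100 + 121 + 0 = 221
|RS2|² = (14−6)² + (21−0)² + (10−23)² = 64 + 441 + 169 = 674
|RS3|² = (14−17)² + (21−3)² + (10−12)² = 9 + 324 + 4 = 337
|RS4|² = (14−18)² + (21−26)² + (10−6)² = 16 + 25 + 16 = 57
|RS5|² = (14−4)² + (21−3)² + (10−7)² = 100 + 324 + 9 = 433
|RS6|² = (14−14)² + (21−3)² + (10−6)² = 0 + 324 + 16 = 340
|RS7|² = (14−15)² + (21−14)² + (10−9)² = 1 + 49 + 1 = 51
|RS8|² = (14−11)² + (21−5)² + (10−14)² = 9 + 256 + 16 = 281
The largest is to S2.

S2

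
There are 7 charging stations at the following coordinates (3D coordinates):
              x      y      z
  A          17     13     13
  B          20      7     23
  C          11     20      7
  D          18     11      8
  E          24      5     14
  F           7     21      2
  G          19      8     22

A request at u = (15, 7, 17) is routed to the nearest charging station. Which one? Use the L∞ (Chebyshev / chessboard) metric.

G

d(u,A) = max(2, 6, 4) = 6
d(u,B) = max(5, 0, 6) = 6
d(u,C) = max(4, 13, 10) = 13
d(u,D) = max(3, 4, 9) = 9
d(u,E) = max(9, 2, 3) = 9
d(u,F) = max(8, 14, 15) = 15
d(u,G) = max(4, 1, 5) = 5
Minimum is at G.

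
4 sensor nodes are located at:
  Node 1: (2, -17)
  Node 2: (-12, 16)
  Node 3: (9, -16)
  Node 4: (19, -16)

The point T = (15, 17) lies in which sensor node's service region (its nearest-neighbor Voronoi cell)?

Since √ is increasing, it suffices to compare squared distances:
d²(T, Node 1) = (15−2)² + (17−(-17))² = 169 + 1156 = 1325
d²(T, Node 2) = (15−(-12))² + (17−16)² = 729 + 1 = 730
d²(T, Node 3) = (15−9)² + (17−(-16))² = 36 + 1089 = 1125
d²(T, Node 4) = (15−19)² + (17−(-16))² = 16 + 1089 = 1105
Node 2 is nearest.

Node 2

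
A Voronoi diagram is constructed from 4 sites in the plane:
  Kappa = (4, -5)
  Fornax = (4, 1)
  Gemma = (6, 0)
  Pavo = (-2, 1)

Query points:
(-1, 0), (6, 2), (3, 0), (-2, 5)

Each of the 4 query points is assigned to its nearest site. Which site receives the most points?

(-1, 0) — d² to each: Kappa:50, Fornax:26, Gemma:49, Pavo:2 → nearest is Pavo
(6, 2) — d² to each: Kappa:53, Fornax:5, Gemma:4, Pavo:65 → nearest is Gemma
(3, 0) — d² to each: Kappa:26, Fornax:2, Gemma:9, Pavo:26 → nearest is Fornax
(-2, 5) — d² to each: Kappa:136, Fornax:52, Gemma:89, Pavo:16 → nearest is Pavo
Tally — Fornax:1, Gemma:1, Pavo:2. Pavo captures the most (2).

Pavo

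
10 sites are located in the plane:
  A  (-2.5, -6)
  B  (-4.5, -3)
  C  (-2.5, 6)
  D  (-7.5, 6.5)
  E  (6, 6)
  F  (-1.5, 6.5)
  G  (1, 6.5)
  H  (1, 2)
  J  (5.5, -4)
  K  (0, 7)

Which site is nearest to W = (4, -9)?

J

Since √ is increasing, it suffices to compare squared distances:
|WA|² = (4−(-2.5))² + (-9−(-6))² = 42.25 + 9 = 51.25
|WB|² = (4−(-4.5))² + (-9−(-3))² = 72.25 + 36 = 108.25
|WC|² = (4−(-2.5))² + (-9−6)² = 42.25 + 225 = 267.25
|WD|² = (4−(-7.5))² + (-9−6.5)² = 132.25 + 240.25 = 372.5
|WE|² = (4−6)² + (-9−6)² = 4 + 225 = 229
|WF|² = (4−(-1.5))² + (-9−6.5)² = 30.25 + 240.25 = 270.5
|WG|² = (4−1)² + (-9−6.5)² = 9 + 240.25 = 249.25
|WH|² = (4−1)² + (-9−2)² = 9 + 121 = 130
|WJ|² = (4−5.5)² + (-9−(-4))² = 2.25 + 25 = 27.25
|WK|² = (4−0)² + (-9−7)² = 16 + 256 = 272
Minimum is at J.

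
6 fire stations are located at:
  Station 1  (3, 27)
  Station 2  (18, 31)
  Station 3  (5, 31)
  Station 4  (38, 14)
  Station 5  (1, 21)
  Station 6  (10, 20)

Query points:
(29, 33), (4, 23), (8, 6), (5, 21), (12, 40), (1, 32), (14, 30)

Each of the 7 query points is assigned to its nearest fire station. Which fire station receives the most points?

(29, 33) — d² to each: Station 1:712, Station 2:125, Station 3:580, Station 4:442, Station 5:928, Station 6:530 → nearest is Station 2
(4, 23) — d² to each: Station 1:17, Station 2:260, Station 3:65, Station 4:1237, Station 5:13, Station 6:45 → nearest is Station 5
(8, 6) — d² to each: Station 1:466, Station 2:725, Station 3:634, Station 4:964, Station 5:274, Station 6:200 → nearest is Station 6
(5, 21) — d² to each: Station 1:40, Station 2:269, Station 3:100, Station 4:1138, Station 5:16, Station 6:26 → nearest is Station 5
(12, 40) — d² to each: Station 1:250, Station 2:117, Station 3:130, Station 4:1352, Station 5:482, Station 6:404 → nearest is Station 2
(1, 32) — d² to each: Station 1:29, Station 2:290, Station 3:17, Station 4:1693, Station 5:121, Station 6:225 → nearest is Station 3
(14, 30) — d² to each: Station 1:130, Station 2:17, Station 3:82, Station 4:832, Station 5:250, Station 6:116 → nearest is Station 2
Tally — Station 2:3, Station 3:1, Station 5:2, Station 6:1. Station 2 captures the most (3).

Station 2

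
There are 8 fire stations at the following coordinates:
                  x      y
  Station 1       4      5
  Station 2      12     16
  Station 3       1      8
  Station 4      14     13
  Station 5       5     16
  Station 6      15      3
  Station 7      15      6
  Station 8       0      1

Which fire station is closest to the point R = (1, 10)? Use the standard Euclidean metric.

Station 3

Compare squared distances (the ordering matches that of the actual distances):
d²(R, Station 1) = (1−4)² + (10−5)² = 9 + 25 = 34
d²(R, Station 2) = (1−12)² + (10−16)² = 121 + 36 = 157
d²(R, Station 3) = (1−1)² + (10−8)² = 0 + 4 = 4
d²(R, Station 4) = (1−14)² + (10−13)² = 169 + 9 = 178
d²(R, Station 5) = (1−5)² + (10−16)² = 16 + 36 = 52
d²(R, Station 6) = (1−15)² + (10−3)² = 196 + 49 = 245
d²(R, Station 7) = (1−15)² + (10−6)² = 196 + 16 = 212
d²(R, Station 8) = (1−0)² + (10−1)² = 1 + 81 = 82
Station 3 is nearest.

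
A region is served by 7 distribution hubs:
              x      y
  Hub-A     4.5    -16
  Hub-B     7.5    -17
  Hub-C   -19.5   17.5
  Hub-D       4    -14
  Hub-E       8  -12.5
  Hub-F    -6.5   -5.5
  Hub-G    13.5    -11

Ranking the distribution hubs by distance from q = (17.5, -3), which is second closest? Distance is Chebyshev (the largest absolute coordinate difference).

Hub-E

d(q, Hub-A) = max(13, 13) = 13
d(q, Hub-B) = max(10, 14) = 14
d(q, Hub-C) = max(37, 20.5) = 37
d(q, Hub-D) = max(13.5, 11) = 13.5
d(q, Hub-E) = max(9.5, 9.5) = 9.5
d(q, Hub-F) = max(24, 2.5) = 24
d(q, Hub-G) = max(4, 8) = 8
Sorted ascending: Hub-G, Hub-E, Hub-A, … — the second-nearest is Hub-E.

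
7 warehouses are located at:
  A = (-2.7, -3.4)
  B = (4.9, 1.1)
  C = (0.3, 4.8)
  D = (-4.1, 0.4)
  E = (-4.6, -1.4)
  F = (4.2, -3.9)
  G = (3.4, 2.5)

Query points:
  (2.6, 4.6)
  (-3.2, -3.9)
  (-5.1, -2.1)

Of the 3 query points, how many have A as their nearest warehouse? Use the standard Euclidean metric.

1

(2.6, 4.6) — d² to each: A:92.09, B:17.54, C:5.33, D:62.53, E:87.84, F:74.81, G:5.05 → nearest is G
(-3.2, -3.9) — d² to each: A:0.5, B:90.61, C:87.94, D:19.3, E:8.21, F:54.76, G:84.52 → nearest is A
(-5.1, -2.1) — d² to each: A:7.45, B:110.24, C:76.77, D:7.25, E:0.74, F:89.73, G:93.41 → nearest is E
1 of the 3 points has A as nearest.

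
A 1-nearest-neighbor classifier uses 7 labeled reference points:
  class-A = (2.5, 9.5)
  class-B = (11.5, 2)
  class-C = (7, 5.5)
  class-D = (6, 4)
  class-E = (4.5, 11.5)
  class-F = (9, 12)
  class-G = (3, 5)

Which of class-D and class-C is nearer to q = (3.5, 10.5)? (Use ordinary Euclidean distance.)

class-C

Compare squared distances:
d²(q, class-D) = (3.5−6)² + (10.5−4)² = 6.25 + 42.25 = 48.5
d²(q, class-C) = (3.5−7)² + (10.5−5.5)² = 12.25 + 25 = 37.25
48.5 > 37.25, so class-C is closer.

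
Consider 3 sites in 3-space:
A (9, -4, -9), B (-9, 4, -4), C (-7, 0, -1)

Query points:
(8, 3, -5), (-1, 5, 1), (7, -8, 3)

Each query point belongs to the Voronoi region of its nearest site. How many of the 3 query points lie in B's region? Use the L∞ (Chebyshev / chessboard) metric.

(8, 3, -5) — d to each: A:7, B:17, C:15 → nearest is A
(-1, 5, 1) — d to each: A:10, B:8, C:6 → nearest is C
(7, -8, 3) — d to each: A:12, B:16, C:14 → nearest is A
0 of the 3 points have B as nearest.

0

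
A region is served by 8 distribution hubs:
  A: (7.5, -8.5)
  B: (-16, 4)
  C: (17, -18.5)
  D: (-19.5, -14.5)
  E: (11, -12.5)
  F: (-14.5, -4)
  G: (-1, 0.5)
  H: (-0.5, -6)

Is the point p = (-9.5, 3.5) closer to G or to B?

Compare squared distances:
|pG|² = (-9.5−(-1))² + (3.5−0.5)² = 72.25 + 9 = 81.25
|pB|² = (-9.5−(-16))² + (3.5−4)² = 42.25 + 0.25 = 42.5
81.25 > 42.5, so B is closer.

B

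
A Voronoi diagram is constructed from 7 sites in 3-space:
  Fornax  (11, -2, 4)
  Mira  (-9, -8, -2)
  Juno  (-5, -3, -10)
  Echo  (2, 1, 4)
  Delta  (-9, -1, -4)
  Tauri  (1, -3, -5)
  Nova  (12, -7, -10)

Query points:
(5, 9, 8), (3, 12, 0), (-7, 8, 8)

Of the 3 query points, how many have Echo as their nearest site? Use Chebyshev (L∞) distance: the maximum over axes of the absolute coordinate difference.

(5, 9, 8) — d to each: Fornax:11, Mira:17, Juno:18, Echo:8, Delta:14, Tauri:13, Nova:18 → nearest is Echo
(3, 12, 0) — d to each: Fornax:14, Mira:20, Juno:15, Echo:11, Delta:13, Tauri:15, Nova:19 → nearest is Echo
(-7, 8, 8) — d to each: Fornax:18, Mira:16, Juno:18, Echo:9, Delta:12, Tauri:13, Nova:19 → nearest is Echo
3 of the 3 points have Echo as nearest.

3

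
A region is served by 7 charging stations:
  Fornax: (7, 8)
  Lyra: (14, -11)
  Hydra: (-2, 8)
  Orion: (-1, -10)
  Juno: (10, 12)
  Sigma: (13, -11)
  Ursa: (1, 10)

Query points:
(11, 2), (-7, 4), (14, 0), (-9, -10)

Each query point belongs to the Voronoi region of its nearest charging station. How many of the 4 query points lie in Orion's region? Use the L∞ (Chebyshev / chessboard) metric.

(11, 2) — d to each: Fornax:6, Lyra:13, Hydra:13, Orion:12, Juno:10, Sigma:13, Ursa:10 → nearest is Fornax
(-7, 4) — d to each: Fornax:14, Lyra:21, Hydra:5, Orion:14, Juno:17, Sigma:20, Ursa:8 → nearest is Hydra
(14, 0) — d to each: Fornax:8, Lyra:11, Hydra:16, Orion:15, Juno:12, Sigma:11, Ursa:13 → nearest is Fornax
(-9, -10) — d to each: Fornax:18, Lyra:23, Hydra:18, Orion:8, Juno:22, Sigma:22, Ursa:20 → nearest is Orion
1 of the 4 points has Orion as nearest.

1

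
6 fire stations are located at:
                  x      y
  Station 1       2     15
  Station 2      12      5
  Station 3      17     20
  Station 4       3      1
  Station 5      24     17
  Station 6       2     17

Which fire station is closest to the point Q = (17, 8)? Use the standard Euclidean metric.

Station 2

Since √ is increasing, it suffices to compare squared distances:
d²(Q, Station 1) = (17−2)² + (8−15)² = 225 + 49 = 274
d²(Q, Station 2) = (17−12)² + (8−5)² = 25 + 9 = 34
d²(Q, Station 3) = (17−17)² + (8−20)² = 0 + 144 = 144
d²(Q, Station 4) = (17−3)² + (8−1)² = 196 + 49 = 245
d²(Q, Station 5) = (17−24)² + (8−17)² = 49 + 81 = 130
d²(Q, Station 6) = (17−2)² + (8−17)² = 225 + 81 = 306
Station 2 is nearest.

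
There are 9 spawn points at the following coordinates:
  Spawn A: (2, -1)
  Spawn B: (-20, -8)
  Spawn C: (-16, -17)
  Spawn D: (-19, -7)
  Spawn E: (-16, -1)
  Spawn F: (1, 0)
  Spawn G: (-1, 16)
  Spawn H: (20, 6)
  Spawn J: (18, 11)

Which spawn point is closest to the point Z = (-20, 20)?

Spawn G

Squared Euclidean distances:
d²(Z, Spawn A) = (-20−2)² + (20−(-1))² = 484 + 441 = 925
d²(Z, Spawn B) = (-20−(-20))² + (20−(-8))² = 0 + 784 = 784
d²(Z, Spawn C) = (-20−(-16))² + (20−(-17))² = 16 + 1369 = 1385
d²(Z, Spawn D) = (-20−(-19))² + (20−(-7))² = 1 + 729 = 730
d²(Z, Spawn E) = (-20−(-16))² + (20−(-1))² = 16 + 441 = 457
d²(Z, Spawn F) = (-20−1)² + (20−0)² = 441 + 400 = 841
d²(Z, Spawn G) = (-20−(-1))² + (20−16)² = 361 + 16 = 377
d²(Z, Spawn H) = (-20−20)² + (20−6)² = 1600 + 196 = 1796
d²(Z, Spawn J) = (-20−18)² + (20−11)² = 1444 + 81 = 1525
Minimum is at Spawn G.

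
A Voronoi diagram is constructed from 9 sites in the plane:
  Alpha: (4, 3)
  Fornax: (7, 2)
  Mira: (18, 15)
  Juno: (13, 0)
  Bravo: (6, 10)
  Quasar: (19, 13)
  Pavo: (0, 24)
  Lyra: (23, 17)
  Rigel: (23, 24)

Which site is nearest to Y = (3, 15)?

Squared Euclidean distances:
d²(Y, Alpha) = (3−4)² + (15−3)² = 1 + 144 = 145
d²(Y, Fornax) = (3−7)² + (15−2)² = 16 + 169 = 185
d²(Y, Mira) = (3−18)² + (15−15)² = 225 + 0 = 225
d²(Y, Juno) = (3−13)² + (15−0)² = 100 + 225 = 325
d²(Y, Bravo) = (3−6)² + (15−10)² = 9 + 25 = 34
d²(Y, Quasar) = (3−19)² + (15−13)² = 256 + 4 = 260
d²(Y, Pavo) = (3−0)² + (15−24)² = 9 + 81 = 90
d²(Y, Lyra) = (3−23)² + (15−17)² = 400 + 4 = 404
d²(Y, Rigel) = (3−23)² + (15−24)² = 400 + 81 = 481
Minimum is at Bravo.

Bravo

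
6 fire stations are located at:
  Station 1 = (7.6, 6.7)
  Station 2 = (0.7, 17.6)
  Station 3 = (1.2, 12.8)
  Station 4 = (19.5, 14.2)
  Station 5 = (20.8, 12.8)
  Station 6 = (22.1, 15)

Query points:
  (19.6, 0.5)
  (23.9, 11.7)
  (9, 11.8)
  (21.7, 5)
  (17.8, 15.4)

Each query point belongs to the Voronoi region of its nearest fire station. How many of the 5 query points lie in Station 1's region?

1

(19.6, 0.5) — d² to each: Station 1:182.44, Station 2:649.62, Station 3:489.85, Station 4:187.7, Station 5:152.73, Station 6:216.5 → nearest is Station 5
(23.9, 11.7) — d² to each: Station 1:290.69, Station 2:573.05, Station 3:516.5, Station 4:25.61, Station 5:10.82, Station 6:14.13 → nearest is Station 5
(9, 11.8) — d² to each: Station 1:27.97, Station 2:102.53, Station 3:61.84, Station 4:116.01, Station 5:140.24, Station 6:181.85 → nearest is Station 1
(21.7, 5) — d² to each: Station 1:201.7, Station 2:599.76, Station 3:481.09, Station 4:89.48, Station 5:61.65, Station 6:100.16 → nearest is Station 5
(17.8, 15.4) — d² to each: Station 1:179.73, Station 2:297.25, Station 3:282.32, Station 4:4.33, Station 5:15.76, Station 6:18.65 → nearest is Station 4
1 of the 5 points has Station 1 as nearest.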